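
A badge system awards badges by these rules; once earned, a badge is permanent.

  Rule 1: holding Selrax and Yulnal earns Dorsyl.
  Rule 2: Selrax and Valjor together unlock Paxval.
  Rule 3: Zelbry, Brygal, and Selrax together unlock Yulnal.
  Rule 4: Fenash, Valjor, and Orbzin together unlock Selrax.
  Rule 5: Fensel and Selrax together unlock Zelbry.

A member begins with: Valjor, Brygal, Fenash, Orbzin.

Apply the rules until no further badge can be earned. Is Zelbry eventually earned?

No

Zelbry would need Fensel and Selrax (Rule 5), but Fensel is never earned.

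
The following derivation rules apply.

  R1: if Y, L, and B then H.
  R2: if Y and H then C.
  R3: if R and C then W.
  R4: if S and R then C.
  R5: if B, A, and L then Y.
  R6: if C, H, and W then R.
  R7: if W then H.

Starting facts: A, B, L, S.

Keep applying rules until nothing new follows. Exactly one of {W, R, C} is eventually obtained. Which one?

C

From B, A, and L, R5 gives Y.
Y, L, and B hold, so H follows (R1).
From Y and H, R2 gives C.
W would need R and C (R3), but R is never established. R would need C, H, and W (R6), but W is never established.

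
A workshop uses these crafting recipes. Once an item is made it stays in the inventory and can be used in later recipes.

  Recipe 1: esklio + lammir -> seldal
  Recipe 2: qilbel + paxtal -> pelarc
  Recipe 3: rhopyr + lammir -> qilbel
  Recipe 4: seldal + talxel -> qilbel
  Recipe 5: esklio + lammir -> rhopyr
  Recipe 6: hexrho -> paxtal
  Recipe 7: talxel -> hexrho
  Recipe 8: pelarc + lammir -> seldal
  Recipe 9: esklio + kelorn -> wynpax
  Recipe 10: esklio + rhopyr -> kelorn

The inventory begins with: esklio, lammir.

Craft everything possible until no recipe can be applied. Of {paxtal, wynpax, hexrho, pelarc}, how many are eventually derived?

1

Using Recipe 5, esklio and lammir make rhopyr.
esklio + rhopyr -> kelorn (Recipe 10).
Using Recipe 9, esklio and kelorn make wynpax.
paxtal would need hexrho (Recipe 6), but hexrho is never obtained.
wynpax: reached.
hexrho would need talxel (Recipe 7), but talxel is never obtained.
pelarc would need qilbel and paxtal (Recipe 2), but paxtal is never obtained.
Reached: wynpax — 1 of the 4.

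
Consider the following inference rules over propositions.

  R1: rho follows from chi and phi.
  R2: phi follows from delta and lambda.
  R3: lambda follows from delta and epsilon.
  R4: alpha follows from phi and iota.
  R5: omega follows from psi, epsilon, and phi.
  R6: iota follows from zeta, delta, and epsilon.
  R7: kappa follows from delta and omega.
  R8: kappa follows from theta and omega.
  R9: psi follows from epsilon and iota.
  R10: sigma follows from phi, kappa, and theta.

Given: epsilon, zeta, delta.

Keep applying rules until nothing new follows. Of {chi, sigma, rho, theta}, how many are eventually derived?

No rule produces chi, and it is not given.
sigma would need phi, kappa, and theta (R10), but theta is never established.
rho would need chi and phi (R1), but chi is never established.
No rule produces theta, and it is not given.
None of the 4 are reached.

0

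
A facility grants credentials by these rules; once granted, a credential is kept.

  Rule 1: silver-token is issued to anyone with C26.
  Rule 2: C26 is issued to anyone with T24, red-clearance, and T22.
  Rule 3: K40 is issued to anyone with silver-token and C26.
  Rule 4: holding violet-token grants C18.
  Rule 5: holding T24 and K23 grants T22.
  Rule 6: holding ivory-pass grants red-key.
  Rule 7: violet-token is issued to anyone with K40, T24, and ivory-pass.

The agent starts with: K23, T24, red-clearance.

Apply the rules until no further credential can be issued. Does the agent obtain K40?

Yes

Holding T24 and K23 grants T22 (Rule 5).
Holding T24, red-clearance, and T22 grants C26 (Rule 2).
Holding C26 grants silver-token (Rule 1).
Holding silver-token and C26 grants K40 (Rule 3).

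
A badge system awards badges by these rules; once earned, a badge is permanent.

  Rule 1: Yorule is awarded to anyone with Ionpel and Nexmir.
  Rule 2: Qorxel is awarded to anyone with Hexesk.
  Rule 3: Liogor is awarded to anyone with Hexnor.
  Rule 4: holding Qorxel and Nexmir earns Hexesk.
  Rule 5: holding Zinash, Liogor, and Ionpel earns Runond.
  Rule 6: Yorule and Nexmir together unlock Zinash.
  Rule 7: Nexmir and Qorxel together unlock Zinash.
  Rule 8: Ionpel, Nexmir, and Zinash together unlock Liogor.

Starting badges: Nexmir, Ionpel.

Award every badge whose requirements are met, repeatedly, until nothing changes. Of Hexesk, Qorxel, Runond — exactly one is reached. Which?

With Ionpel and Nexmir, Yorule is earned (Rule 1).
With Yorule and Nexmir, Zinash is earned (Rule 6).
With Ionpel, Nexmir, and Zinash, Liogor is earned (Rule 8).
With Zinash, Liogor, and Ionpel, Runond is earned (Rule 5).
Qorxel would need Hexesk (Rule 2), but Hexesk is never earned. Hexesk would need Qorxel and Nexmir (Rule 4), but Qorxel is never earned.

Runond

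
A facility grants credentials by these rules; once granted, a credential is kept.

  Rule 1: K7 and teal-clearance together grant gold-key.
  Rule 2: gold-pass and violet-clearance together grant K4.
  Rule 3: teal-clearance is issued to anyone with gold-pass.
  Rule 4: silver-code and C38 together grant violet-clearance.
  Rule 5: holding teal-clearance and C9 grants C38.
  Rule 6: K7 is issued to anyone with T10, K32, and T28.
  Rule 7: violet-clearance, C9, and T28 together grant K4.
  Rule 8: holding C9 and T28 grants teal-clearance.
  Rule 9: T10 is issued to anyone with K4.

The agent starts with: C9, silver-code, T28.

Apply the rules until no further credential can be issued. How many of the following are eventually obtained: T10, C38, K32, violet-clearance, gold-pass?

3

Holding C9 and T28 grants teal-clearance (Rule 8).
Holding teal-clearance and C9 grants C38 (Rule 5).
Holding silver-code and C38 grants violet-clearance (Rule 4).
Holding violet-clearance, C9, and T28 grants K4 (Rule 7).
Holding K4 grants T10 (Rule 9).
T10: reached.
C38: reached.
No rule produces K32, and it is not given.
violet-clearance: reached.
No rule produces gold-pass, and it is not given.
Reached: T10, C38, and violet-clearance — 3 of the 5.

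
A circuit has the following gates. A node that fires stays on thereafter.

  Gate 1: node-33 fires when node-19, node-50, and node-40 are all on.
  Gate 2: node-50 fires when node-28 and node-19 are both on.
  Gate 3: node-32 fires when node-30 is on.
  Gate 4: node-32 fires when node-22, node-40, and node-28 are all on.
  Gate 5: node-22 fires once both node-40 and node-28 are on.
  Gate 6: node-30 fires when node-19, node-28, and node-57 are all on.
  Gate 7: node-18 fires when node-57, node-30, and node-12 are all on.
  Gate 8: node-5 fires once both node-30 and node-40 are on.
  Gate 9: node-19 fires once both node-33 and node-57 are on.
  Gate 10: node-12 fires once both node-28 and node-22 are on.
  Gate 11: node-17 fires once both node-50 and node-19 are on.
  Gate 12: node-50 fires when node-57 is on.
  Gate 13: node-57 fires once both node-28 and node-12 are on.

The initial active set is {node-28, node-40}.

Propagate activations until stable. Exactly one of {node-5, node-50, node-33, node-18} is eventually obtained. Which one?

node-50

Gate 5: node-40 and node-28 on → node-22 on.
node-28 and node-22 are on, so node-12 fires (Gate 10).
node-28 and node-12 are on, so node-57 fires (Gate 13).
node-57 is on, so node-50 fires (Gate 12).
node-33 would need node-19, node-50, and node-40 (Gate 1), but node-19 never turns on. node-5 would need node-30 and node-40 (Gate 8), but node-30 never turns on. node-18 would need node-57, node-30, and node-12 (Gate 7), but node-30 never turns on.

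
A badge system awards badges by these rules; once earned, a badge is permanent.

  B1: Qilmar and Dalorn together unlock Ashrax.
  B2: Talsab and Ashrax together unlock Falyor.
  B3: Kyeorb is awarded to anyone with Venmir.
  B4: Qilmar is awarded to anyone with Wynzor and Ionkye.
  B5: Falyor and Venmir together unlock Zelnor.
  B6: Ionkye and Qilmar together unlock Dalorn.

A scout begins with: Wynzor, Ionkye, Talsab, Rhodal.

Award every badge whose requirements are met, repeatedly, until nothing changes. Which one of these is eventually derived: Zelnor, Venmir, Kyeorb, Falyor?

With Wynzor and Ionkye, Qilmar is earned (B4).
With Ionkye and Qilmar, Dalorn is earned (B6).
With Qilmar and Dalorn, Ashrax is earned (B1).
With Talsab and Ashrax, Falyor is earned (B2).
Zelnor would need Falyor and Venmir (B5), but Venmir is never earned. Kyeorb would need Venmir (B3), but Venmir is never earned. No rule produces Venmir, and it is not given.

Falyor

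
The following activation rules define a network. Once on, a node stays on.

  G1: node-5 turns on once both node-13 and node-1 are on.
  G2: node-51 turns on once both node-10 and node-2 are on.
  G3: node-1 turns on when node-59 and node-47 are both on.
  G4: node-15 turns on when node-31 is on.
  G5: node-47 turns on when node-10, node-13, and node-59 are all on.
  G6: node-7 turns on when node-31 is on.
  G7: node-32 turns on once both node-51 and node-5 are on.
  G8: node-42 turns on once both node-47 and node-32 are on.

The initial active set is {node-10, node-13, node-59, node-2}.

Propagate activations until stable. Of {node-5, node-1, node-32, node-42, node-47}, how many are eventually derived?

5

node-10, node-13, and node-59 are on, so node-47 turns on (G5).
G2: node-10 and node-2 on → node-51 on.
G3: node-59 and node-47 on → node-1 on.
G1: node-13 and node-1 on → node-5 on.
G7: node-51 and node-5 on → node-32 on.
node-47 and node-32 are on, so node-42 turns on (G8).
node-5: reached.
node-1: reached.
node-32: reached.
node-42: reached.
node-47: reached.
All 5 are reached.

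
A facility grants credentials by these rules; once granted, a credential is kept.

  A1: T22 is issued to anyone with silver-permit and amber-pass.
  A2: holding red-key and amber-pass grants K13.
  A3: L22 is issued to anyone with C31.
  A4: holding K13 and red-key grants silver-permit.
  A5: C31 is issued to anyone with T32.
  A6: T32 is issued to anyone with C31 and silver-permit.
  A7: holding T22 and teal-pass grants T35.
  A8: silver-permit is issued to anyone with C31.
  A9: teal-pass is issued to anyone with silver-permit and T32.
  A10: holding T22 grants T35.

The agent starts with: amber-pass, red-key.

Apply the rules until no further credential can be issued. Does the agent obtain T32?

T32 would need C31 and silver-permit (A6), but C31 is never granted.

No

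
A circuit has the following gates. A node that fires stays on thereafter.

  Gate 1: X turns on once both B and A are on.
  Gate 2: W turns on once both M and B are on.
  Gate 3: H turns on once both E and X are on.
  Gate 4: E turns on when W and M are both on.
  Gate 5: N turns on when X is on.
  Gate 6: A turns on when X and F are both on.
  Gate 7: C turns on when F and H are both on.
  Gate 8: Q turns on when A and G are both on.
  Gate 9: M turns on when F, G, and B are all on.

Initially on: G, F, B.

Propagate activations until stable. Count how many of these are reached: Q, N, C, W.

1

Gate 9: F, G, and B on → M on.
Gate 2: M and B on → W on.
Q would need A and G (Gate 8), but A never turns on.
N would need X (Gate 5), but X never turns on.
C would need F and H (Gate 7), but H never turns on.
W: reached.
Reached: W — 1 of the 4.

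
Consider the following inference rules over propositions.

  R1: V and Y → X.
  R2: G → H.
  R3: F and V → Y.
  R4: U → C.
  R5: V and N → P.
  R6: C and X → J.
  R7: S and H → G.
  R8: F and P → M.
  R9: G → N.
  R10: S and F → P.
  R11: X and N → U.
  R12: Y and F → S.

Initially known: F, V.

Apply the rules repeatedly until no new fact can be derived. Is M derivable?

Yes

From F and V, R3 gives Y.
Y and F hold, so S follows (R12).
S and F hold, so P follows (R10).
From F and P, R8 gives M.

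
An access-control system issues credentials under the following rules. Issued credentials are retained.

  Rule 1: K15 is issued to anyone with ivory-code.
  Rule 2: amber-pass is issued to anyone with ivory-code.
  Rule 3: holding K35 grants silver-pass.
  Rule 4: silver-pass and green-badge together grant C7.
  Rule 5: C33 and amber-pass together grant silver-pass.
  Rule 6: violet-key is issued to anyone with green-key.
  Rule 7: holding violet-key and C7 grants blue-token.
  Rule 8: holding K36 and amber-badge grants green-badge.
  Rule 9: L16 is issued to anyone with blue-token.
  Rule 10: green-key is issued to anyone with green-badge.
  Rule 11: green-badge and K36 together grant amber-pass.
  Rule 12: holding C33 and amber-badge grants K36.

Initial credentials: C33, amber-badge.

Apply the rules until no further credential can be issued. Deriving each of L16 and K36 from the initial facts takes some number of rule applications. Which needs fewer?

K36

K36: Holding C33 and amber-badge grants K36 (Rule 12). [1 rule application]
L16: Holding C33 and amber-badge grants K36 (Rule 12). Holding K36 and amber-badge grants green-badge (Rule 8). Holding green-badge and K36 grants amber-pass (Rule 11). Holding green-badge grants green-key (Rule 10). Holding C33 and amber-pass grants silver-pass (Rule 5). Holding green-key grants violet-key (Rule 6). Holding silver-pass and green-badge grants C7 (Rule 4). Holding violet-key and C7 grants blue-token (Rule 7). Holding blue-token grants L16 (Rule 9). [9 rule applications]
K36 needs fewer.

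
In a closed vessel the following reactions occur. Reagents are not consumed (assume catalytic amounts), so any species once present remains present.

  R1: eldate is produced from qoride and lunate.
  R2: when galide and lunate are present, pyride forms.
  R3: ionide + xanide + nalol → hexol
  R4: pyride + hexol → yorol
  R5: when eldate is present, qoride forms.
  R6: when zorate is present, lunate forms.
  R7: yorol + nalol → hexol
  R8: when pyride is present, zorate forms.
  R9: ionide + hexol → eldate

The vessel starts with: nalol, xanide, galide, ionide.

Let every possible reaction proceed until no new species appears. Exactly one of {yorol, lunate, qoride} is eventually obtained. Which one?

qoride

ionide, xanide, and nalol present → hexol forms (R3).
ionide and hexol present → eldate forms (R9).
eldate present → qoride forms (R5).
yorol would need pyride and hexol (R4), but pyride never forms. lunate would need zorate (R6), but zorate never forms.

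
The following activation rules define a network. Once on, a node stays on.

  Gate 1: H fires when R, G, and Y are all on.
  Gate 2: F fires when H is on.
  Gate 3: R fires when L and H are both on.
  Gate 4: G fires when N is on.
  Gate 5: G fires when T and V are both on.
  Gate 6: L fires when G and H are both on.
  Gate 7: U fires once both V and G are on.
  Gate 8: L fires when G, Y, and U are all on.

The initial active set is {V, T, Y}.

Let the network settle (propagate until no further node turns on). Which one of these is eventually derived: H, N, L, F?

T and V are on, so G fires (Gate 5).
V and G are on, so U fires (Gate 7).
Gate 8: G, Y, and U on → L on.
H would need R, G, and Y (Gate 1), but R never turns on. No rule produces N, and it is not given. F would need H (Gate 2), but H never turns on.

L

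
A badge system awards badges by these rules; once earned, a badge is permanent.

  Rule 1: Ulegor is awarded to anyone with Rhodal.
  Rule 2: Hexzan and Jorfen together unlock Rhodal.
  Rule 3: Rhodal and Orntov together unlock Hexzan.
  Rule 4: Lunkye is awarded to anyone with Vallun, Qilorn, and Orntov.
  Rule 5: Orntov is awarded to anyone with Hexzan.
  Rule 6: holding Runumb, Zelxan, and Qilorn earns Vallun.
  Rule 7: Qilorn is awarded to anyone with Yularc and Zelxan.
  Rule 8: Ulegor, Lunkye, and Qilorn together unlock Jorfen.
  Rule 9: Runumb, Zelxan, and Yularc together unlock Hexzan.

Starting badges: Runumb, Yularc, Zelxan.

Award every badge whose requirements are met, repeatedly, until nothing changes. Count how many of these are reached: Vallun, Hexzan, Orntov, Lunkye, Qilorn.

With Yularc and Zelxan, Qilorn is earned (Rule 7).
With Runumb, Zelxan, and Yularc, Hexzan is earned (Rule 9).
With Runumb, Zelxan, and Qilorn, Vallun is earned (Rule 6).
With Hexzan, Orntov is earned (Rule 5).
With Vallun, Qilorn, and Orntov, Lunkye is earned (Rule 4).
Vallun: reached.
Hexzan: reached.
Orntov: reached.
Lunkye: reached.
Qilorn: reached.
All 5 are reached.

5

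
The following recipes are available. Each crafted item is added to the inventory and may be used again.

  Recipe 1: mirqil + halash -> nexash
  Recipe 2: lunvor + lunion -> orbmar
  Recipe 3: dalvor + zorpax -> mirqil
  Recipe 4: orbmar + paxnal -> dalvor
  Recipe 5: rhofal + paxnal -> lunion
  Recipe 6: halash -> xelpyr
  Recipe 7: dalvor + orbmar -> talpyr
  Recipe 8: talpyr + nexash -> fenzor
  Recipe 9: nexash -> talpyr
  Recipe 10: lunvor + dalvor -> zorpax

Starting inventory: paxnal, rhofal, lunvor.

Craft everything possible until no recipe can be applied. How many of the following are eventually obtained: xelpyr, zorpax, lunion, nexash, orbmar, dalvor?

rhofal + paxnal -> lunion (Recipe 5).
lunvor + lunion -> orbmar (Recipe 2).
orbmar + paxnal -> dalvor (Recipe 4).
Using Recipe 10, lunvor and dalvor make zorpax.
xelpyr would need halash (Recipe 6), but halash is never obtained.
zorpax: reached.
lunion: reached.
nexash would need mirqil and halash (Recipe 1), but halash is never obtained.
orbmar: reached.
dalvor: reached.
Reached: zorpax, lunion, orbmar, and dalvor — 4 of the 6.

4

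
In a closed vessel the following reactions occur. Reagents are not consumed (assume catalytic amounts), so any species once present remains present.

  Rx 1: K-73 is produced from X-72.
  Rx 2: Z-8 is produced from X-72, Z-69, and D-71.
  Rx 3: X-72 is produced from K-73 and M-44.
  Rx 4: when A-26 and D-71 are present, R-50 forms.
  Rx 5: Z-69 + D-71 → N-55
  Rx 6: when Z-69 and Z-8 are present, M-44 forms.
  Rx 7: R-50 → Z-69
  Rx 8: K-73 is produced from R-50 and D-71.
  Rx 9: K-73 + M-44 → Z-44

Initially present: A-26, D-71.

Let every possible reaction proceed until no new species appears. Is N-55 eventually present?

Yes

A-26 and D-71 present → R-50 forms (Rx 4).
R-50 present → Z-69 forms (Rx 7).
Z-69 and D-71 present → N-55 forms (Rx 5).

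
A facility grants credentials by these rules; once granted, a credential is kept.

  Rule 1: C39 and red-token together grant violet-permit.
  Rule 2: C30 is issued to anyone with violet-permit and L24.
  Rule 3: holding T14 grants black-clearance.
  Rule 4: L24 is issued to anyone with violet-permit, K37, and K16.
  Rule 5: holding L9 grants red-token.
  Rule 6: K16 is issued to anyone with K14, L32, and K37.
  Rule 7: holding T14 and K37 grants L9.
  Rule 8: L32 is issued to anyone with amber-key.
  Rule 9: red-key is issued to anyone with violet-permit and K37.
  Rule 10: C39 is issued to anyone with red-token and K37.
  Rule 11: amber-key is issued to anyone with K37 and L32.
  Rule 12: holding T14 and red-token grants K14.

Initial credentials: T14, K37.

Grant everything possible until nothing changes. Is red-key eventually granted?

Yes

Holding T14 and K37 grants L9 (Rule 7).
Holding L9 grants red-token (Rule 5).
Holding red-token and K37 grants C39 (Rule 10).
Holding C39 and red-token grants violet-permit (Rule 1).
Holding violet-permit and K37 grants red-key (Rule 9).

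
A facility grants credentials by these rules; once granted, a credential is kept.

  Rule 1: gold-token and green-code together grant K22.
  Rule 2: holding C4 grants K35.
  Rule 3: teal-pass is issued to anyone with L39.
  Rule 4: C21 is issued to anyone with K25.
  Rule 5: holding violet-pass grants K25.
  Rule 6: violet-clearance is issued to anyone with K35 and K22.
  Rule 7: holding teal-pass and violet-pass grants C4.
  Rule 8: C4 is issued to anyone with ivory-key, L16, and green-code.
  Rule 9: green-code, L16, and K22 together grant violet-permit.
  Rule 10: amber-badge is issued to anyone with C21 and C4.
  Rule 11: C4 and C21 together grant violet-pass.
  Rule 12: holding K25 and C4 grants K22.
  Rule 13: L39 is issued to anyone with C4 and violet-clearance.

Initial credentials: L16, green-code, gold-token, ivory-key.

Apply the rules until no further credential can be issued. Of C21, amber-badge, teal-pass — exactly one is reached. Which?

Holding gold-token and green-code grants K22 (Rule 1).
Holding ivory-key, L16, and green-code grants C4 (Rule 8).
Holding C4 grants K35 (Rule 2).
Holding K35 and K22 grants violet-clearance (Rule 6).
Holding C4 and violet-clearance grants L39 (Rule 13).
Holding L39 grants teal-pass (Rule 3).
amber-badge would need C21 and C4 (Rule 10), but C21 is never granted. C21 would need K25 (Rule 4), but K25 is never granted.

teal-pass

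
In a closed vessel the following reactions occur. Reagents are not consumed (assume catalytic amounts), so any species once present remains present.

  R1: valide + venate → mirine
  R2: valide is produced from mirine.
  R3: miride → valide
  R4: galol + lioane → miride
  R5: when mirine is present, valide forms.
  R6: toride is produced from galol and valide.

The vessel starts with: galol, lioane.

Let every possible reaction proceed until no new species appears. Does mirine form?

mirine would need valide and venate (R1), but venate never forms.

No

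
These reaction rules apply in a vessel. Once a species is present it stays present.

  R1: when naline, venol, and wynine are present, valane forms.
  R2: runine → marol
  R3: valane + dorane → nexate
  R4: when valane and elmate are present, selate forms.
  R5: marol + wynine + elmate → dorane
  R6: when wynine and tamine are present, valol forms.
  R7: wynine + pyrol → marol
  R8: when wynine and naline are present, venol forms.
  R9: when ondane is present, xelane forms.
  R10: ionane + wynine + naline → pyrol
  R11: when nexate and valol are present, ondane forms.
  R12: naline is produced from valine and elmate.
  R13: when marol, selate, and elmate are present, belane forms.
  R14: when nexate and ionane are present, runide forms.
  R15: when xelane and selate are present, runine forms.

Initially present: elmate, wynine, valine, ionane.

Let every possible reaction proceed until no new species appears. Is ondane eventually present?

No

ondane would need nexate and valol (R11), but valol never forms.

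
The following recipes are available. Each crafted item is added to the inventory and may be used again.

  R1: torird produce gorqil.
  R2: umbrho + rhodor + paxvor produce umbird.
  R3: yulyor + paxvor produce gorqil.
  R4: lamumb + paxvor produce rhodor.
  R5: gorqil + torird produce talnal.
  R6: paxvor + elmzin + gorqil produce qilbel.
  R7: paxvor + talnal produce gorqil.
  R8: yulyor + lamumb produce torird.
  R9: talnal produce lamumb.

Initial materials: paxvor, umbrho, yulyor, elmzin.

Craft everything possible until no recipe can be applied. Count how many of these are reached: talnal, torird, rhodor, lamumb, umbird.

talnal would need gorqil and torird (R5), but torird is never obtained.
torird would need yulyor and lamumb (R8), but lamumb is never obtained.
rhodor would need lamumb and paxvor (R4), but lamumb is never obtained.
lamumb would need talnal (R9), but talnal is never obtained.
umbird would need umbrho, rhodor, and paxvor (R2), but rhodor is never obtained.
None of the 5 are reached.

0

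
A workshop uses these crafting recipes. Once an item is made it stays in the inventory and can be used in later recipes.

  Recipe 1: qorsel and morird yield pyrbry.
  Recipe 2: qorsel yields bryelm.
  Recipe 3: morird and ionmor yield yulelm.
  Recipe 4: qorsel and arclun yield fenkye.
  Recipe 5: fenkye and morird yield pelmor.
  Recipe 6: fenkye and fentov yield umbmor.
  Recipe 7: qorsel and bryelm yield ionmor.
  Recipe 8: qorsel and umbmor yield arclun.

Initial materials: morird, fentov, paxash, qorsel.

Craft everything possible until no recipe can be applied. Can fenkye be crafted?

No

fenkye would need qorsel and arclun (Recipe 4), but arclun is never obtained.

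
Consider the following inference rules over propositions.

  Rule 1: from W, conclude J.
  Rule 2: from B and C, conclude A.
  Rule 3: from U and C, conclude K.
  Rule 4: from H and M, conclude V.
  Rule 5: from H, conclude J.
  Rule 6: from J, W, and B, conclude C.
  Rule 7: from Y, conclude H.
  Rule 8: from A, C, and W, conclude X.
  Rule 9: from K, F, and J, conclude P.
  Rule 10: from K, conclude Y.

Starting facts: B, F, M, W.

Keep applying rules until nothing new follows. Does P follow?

P would need K, F, and J (Rule 9), but K is never established.

No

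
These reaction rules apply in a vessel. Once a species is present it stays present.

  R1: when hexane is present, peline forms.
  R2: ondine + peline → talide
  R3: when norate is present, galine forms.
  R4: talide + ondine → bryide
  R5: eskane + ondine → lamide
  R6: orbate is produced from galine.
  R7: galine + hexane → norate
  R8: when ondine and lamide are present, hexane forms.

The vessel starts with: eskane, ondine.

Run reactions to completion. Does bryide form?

eskane and ondine present → lamide forms (R5).
ondine and lamide present → hexane forms (R8).
hexane present → peline forms (R1).
ondine and peline present → talide forms (R2).
talide and ondine present → bryide forms (R4).

Yes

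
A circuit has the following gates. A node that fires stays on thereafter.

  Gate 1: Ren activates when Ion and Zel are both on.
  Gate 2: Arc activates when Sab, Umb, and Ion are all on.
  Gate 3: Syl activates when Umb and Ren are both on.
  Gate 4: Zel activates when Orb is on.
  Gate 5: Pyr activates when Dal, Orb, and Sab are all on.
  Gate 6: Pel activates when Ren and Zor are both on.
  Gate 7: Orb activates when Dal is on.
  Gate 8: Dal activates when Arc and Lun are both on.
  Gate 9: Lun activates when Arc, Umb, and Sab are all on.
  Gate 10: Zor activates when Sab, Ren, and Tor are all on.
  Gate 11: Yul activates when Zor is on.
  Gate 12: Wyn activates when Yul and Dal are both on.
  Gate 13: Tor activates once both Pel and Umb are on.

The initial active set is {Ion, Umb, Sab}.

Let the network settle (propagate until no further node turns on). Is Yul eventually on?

No

Yul would need Zor (Gate 11), but Zor never turns on.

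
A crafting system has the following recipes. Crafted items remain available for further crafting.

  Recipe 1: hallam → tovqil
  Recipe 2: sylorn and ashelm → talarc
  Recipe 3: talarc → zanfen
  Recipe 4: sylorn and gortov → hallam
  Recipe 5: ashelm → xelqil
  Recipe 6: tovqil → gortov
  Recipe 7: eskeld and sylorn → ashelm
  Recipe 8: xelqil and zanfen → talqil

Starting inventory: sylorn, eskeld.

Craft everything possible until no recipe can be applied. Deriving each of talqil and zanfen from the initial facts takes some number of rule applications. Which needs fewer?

zanfen: Using Recipe 7, eskeld and sylorn make ashelm. Using Recipe 2, sylorn and ashelm make talarc. Using Recipe 3, talarc makes zanfen. [3 rule applications]
talqil: Using Recipe 7, eskeld and sylorn make ashelm. Using Recipe 2, sylorn and ashelm make talarc. ashelm → xelqil (Recipe 5). talarc → zanfen (Recipe 3). xelqil and zanfen → talqil (Recipe 8). [5 rule applications]
zanfen needs fewer.

zanfen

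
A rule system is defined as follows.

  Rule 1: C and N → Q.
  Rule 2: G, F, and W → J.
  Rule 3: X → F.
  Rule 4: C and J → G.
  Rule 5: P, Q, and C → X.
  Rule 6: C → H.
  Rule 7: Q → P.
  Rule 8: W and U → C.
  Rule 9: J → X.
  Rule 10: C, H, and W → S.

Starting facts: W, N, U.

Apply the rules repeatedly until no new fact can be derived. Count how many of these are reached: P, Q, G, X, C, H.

5

W and U hold, so C follows (Rule 8).
From C and N, Rule 1 gives Q.
From C, Rule 6 gives H.
Q holds, so P follows (Rule 7).
P, Q, and C hold, so X follows (Rule 5).
P: reached.
Q: reached.
G would need C and J (Rule 4), but J is never established.
X: reached.
C: reached.
H: reached.
Reached: P, Q, X, C, and H — 5 of the 6.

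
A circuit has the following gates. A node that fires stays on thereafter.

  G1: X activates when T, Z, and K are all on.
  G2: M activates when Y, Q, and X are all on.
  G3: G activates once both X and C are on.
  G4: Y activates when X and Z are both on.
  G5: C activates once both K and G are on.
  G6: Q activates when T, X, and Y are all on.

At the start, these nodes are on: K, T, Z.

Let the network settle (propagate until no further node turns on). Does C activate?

C would need K and G (G5), but G never turns on.

No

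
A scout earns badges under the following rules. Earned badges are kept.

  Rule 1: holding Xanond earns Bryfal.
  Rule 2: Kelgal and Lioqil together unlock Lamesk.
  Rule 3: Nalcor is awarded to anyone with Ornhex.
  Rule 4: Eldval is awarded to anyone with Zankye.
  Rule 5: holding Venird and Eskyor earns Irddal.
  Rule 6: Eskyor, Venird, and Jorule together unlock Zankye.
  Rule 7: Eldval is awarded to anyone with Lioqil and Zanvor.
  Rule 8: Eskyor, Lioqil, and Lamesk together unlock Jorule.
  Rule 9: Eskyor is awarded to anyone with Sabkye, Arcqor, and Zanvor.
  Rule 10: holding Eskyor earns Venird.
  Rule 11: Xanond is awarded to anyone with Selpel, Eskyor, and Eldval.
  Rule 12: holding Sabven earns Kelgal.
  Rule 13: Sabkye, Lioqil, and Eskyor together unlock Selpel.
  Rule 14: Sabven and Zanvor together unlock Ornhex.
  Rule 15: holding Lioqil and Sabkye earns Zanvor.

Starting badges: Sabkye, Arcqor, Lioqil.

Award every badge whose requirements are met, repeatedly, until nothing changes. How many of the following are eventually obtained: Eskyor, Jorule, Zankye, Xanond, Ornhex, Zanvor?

With Lioqil and Sabkye, Zanvor is earned (Rule 15).
With Lioqil and Zanvor, Eldval is earned (Rule 7).
With Sabkye, Arcqor, and Zanvor, Eskyor is earned (Rule 9).
With Sabkye, Lioqil, and Eskyor, Selpel is earned (Rule 13).
With Selpel, Eskyor, and Eldval, Xanond is earned (Rule 11).
Eskyor: reached.
Jorule would need Eskyor, Lioqil, and Lamesk (Rule 8), but Lamesk is never earned.
Zankye would need Eskyor, Venird, and Jorule (Rule 6), but Jorule is never earned.
Xanond: reached.
Ornhex would need Sabven and Zanvor (Rule 14), but Sabven is never earned.
Zanvor: reached.
Reached: Eskyor, Xanond, and Zanvor — 3 of the 6.

3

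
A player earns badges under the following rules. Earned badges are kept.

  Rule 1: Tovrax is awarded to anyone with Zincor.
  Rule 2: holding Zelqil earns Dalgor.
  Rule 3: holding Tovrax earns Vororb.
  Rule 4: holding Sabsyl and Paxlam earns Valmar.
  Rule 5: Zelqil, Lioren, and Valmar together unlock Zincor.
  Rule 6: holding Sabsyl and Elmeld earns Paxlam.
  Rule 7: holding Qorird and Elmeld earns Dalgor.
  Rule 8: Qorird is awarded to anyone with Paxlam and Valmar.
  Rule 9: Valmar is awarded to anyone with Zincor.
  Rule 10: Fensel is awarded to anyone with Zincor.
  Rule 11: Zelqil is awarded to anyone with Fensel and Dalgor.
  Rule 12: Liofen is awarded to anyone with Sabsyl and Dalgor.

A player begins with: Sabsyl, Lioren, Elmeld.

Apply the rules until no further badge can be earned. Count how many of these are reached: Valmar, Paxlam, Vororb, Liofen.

With Sabsyl and Elmeld, Paxlam is earned (Rule 6).
With Sabsyl and Paxlam, Valmar is earned (Rule 4).
With Paxlam and Valmar, Qorird is earned (Rule 8).
With Qorird and Elmeld, Dalgor is earned (Rule 7).
With Sabsyl and Dalgor, Liofen is earned (Rule 12).
Valmar: reached.
Paxlam: reached.
Vororb would need Tovrax (Rule 3), but Tovrax is never earned.
Liofen: reached.
Reached: Valmar, Paxlam, and Liofen — 3 of the 4.

3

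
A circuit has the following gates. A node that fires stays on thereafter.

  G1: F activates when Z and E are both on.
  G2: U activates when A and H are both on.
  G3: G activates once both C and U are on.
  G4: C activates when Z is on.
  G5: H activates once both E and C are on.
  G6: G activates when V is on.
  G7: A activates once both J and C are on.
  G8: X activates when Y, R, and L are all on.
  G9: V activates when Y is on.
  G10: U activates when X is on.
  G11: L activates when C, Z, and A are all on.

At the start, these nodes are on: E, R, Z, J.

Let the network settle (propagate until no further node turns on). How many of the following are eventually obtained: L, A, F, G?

Z and E are on, so F activates (G1).
Z is on, so C activates (G4).
G5: E and C on → H on.
G7: J and C on → A on.
A and H are on, so U activates (G2).
G11: C, Z, and A on → L on.
C and U are on, so G activates (G3).
L: reached.
A: reached.
F: reached.
G: reached.
All 4 are reached.

4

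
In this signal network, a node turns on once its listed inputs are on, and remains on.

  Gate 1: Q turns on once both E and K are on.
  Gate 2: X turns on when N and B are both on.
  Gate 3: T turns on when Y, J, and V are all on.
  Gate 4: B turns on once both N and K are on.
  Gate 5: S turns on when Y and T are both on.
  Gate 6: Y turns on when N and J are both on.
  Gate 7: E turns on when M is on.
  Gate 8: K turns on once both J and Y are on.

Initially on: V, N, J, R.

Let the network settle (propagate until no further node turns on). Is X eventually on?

N and J are on, so Y turns on (Gate 6).
J and Y are on, so K turns on (Gate 8).
N and K are on, so B turns on (Gate 4).
Gate 2: N and B on → X on.

Yes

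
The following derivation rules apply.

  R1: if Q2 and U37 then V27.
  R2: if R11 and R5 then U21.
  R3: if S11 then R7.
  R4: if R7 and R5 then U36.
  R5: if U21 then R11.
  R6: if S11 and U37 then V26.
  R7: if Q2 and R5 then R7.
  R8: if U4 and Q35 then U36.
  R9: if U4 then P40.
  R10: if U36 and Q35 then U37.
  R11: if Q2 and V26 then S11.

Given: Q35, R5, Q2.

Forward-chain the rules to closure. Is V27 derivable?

Yes

Q2 and R5 hold, so R7 follows (R7).
From R7 and R5, R4 gives U36.
From U36 and Q35, R10 gives U37.
From Q2 and U37, R1 gives V27.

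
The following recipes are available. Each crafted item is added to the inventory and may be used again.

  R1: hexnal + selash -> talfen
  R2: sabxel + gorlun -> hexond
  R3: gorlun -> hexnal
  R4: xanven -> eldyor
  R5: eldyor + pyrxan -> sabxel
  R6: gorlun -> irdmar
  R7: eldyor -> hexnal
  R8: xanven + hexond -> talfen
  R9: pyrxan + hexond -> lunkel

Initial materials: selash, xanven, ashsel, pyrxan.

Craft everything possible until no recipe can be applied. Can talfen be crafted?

Yes

Using R4, xanven makes eldyor.
eldyor -> hexnal (R7).
hexnal + selash -> talfen (R1).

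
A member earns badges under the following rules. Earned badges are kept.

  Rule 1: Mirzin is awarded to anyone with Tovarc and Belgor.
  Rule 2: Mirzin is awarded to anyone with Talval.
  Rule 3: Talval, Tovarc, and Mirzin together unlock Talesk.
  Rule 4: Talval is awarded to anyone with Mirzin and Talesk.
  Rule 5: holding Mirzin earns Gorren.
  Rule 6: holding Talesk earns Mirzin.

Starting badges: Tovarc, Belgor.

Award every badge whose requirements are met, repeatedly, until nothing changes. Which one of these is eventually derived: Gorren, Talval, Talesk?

Gorren

With Tovarc and Belgor, Mirzin is earned (Rule 1).
With Mirzin, Gorren is earned (Rule 5).
Talesk would need Talval, Tovarc, and Mirzin (Rule 3), but Talval is never earned. Talval would need Mirzin and Talesk (Rule 4), but Talesk is never earned.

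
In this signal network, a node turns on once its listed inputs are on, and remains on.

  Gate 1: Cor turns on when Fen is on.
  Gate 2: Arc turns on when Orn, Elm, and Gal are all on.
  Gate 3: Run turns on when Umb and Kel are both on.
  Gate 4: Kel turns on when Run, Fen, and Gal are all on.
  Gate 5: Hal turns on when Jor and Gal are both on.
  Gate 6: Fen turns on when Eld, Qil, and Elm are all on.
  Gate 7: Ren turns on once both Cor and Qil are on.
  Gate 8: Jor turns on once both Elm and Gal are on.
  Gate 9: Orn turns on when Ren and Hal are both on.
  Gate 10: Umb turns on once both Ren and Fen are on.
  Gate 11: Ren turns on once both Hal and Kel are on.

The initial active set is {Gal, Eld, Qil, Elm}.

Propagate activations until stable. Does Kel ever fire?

No

Kel would need Run, Fen, and Gal (Gate 4), but Run never turns on.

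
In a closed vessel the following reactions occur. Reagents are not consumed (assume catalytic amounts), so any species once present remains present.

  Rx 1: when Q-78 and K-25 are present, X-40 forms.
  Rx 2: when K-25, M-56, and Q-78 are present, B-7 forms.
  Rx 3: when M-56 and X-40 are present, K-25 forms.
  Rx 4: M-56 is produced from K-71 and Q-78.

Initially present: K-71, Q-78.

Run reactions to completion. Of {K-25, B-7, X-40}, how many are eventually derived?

K-25 would need M-56 and X-40 (Rx 3), but X-40 never forms.
B-7 would need K-25, M-56, and Q-78 (Rx 2), but K-25 never forms.
X-40 would need Q-78 and K-25 (Rx 1), but K-25 never forms.
None of the 3 are reached.

0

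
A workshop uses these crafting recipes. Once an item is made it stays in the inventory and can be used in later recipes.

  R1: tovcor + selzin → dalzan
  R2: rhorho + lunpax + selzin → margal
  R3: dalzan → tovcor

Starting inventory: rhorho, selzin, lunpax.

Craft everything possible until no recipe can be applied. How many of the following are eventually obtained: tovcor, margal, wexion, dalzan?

Using R2, rhorho, lunpax, and selzin make margal.
tovcor would need dalzan (R3), but dalzan is never obtained.
margal: reached.
No rule produces wexion, and it is not given.
dalzan would need tovcor and selzin (R1), but tovcor is never obtained.
Reached: margal — 1 of the 4.

1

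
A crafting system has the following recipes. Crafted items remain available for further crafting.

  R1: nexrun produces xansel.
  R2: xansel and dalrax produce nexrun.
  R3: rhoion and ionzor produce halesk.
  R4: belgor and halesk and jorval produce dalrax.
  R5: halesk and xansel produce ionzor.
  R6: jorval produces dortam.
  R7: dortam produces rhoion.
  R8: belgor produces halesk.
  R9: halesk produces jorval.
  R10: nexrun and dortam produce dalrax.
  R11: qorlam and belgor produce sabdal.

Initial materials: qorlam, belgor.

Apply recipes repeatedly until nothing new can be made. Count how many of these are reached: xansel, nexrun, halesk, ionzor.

1

Using R8, belgor makes halesk.
xansel would need nexrun (R1), but nexrun is never obtained.
nexrun would need xansel and dalrax (R2), but xansel is never obtained.
halesk: reached.
ionzor would need halesk and xansel (R5), but xansel is never obtained.
Reached: halesk — 1 of the 4.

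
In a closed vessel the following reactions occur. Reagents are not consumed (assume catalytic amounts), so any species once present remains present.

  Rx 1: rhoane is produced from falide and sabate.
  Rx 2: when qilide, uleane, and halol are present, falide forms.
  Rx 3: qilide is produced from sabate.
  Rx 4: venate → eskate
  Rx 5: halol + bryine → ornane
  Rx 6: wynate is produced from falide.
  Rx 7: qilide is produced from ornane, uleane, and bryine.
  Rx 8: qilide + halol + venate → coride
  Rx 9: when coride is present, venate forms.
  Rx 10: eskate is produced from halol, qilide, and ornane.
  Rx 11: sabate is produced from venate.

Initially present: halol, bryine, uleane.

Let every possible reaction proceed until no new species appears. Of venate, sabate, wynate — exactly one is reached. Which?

wynate

halol and bryine present → ornane forms (Rx 5).
ornane, uleane, and bryine present → qilide forms (Rx 7).
qilide, uleane, and halol present → falide forms (Rx 2).
falide present → wynate forms (Rx 6).
sabate would need venate (Rx 11), but venate never forms. venate would need coride (Rx 9), but coride never forms.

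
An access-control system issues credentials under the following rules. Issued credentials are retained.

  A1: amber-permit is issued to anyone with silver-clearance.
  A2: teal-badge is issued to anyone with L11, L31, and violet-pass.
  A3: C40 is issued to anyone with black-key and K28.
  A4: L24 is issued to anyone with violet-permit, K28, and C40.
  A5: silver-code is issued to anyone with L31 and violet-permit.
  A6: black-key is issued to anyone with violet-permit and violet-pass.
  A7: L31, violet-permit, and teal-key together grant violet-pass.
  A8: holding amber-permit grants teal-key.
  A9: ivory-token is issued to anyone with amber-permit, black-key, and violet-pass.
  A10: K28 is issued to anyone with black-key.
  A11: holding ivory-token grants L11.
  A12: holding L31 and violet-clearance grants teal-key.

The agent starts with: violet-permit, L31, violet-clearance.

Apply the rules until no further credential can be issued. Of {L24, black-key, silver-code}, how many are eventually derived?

3

Holding L31 and violet-clearance grants teal-key (A12).
Holding L31 and violet-permit grants silver-code (A5).
Holding L31, violet-permit, and teal-key grants violet-pass (A7).
Holding violet-permit and violet-pass grants black-key (A6).
Holding black-key grants K28 (A10).
Holding black-key and K28 grants C40 (A3).
Holding violet-permit, K28, and C40 grants L24 (A4).
L24: reached.
black-key: reached.
silver-code: reached.
All 3 are reached.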